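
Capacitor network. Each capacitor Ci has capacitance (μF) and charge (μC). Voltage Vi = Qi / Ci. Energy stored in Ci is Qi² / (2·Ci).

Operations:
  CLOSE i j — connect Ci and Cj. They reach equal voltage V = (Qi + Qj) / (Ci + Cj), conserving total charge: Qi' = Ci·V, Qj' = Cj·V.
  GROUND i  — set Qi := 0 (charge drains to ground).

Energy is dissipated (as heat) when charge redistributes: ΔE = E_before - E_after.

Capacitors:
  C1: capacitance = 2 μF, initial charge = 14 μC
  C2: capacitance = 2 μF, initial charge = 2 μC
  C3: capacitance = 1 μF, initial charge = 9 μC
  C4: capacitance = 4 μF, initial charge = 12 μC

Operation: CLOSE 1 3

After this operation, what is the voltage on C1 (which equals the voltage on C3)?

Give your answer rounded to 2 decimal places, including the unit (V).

Initial: C1(2μF, Q=14μC, V=7.00V), C2(2μF, Q=2μC, V=1.00V), C3(1μF, Q=9μC, V=9.00V), C4(4μF, Q=12μC, V=3.00V)
Op 1: CLOSE 1-3: Q_total=23.00, C_total=3.00, V=7.67; Q1=15.33, Q3=7.67; dissipated=1.333

Answer: 7.67 V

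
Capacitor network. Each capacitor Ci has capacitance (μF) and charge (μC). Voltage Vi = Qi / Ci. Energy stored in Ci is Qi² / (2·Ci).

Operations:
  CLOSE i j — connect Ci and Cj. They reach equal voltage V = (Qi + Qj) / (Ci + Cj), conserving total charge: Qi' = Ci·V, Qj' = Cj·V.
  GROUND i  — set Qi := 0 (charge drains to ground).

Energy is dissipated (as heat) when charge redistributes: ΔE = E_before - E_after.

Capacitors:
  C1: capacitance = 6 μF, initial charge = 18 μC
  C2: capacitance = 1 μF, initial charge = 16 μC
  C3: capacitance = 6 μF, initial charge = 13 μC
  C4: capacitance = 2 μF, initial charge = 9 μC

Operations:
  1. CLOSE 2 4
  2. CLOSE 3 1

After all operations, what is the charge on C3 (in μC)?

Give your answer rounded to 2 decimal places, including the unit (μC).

Answer: 15.50 μC

Derivation:
Initial: C1(6μF, Q=18μC, V=3.00V), C2(1μF, Q=16μC, V=16.00V), C3(6μF, Q=13μC, V=2.17V), C4(2μF, Q=9μC, V=4.50V)
Op 1: CLOSE 2-4: Q_total=25.00, C_total=3.00, V=8.33; Q2=8.33, Q4=16.67; dissipated=44.083
Op 2: CLOSE 3-1: Q_total=31.00, C_total=12.00, V=2.58; Q3=15.50, Q1=15.50; dissipated=1.042
Final charges: Q1=15.50, Q2=8.33, Q3=15.50, Q4=16.67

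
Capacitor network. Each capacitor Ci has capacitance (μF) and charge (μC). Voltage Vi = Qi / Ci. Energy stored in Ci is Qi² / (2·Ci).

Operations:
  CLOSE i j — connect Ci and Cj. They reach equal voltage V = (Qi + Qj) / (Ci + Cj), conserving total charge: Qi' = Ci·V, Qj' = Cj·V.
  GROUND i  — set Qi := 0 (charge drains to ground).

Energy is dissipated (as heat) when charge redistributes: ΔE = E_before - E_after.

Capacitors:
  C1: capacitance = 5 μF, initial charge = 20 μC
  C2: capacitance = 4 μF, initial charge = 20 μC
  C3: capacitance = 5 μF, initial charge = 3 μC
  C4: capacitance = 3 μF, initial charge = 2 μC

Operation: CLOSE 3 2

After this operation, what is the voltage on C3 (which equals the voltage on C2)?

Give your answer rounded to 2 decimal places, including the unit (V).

Initial: C1(5μF, Q=20μC, V=4.00V), C2(4μF, Q=20μC, V=5.00V), C3(5μF, Q=3μC, V=0.60V), C4(3μF, Q=2μC, V=0.67V)
Op 1: CLOSE 3-2: Q_total=23.00, C_total=9.00, V=2.56; Q3=12.78, Q2=10.22; dissipated=21.511

Answer: 2.56 V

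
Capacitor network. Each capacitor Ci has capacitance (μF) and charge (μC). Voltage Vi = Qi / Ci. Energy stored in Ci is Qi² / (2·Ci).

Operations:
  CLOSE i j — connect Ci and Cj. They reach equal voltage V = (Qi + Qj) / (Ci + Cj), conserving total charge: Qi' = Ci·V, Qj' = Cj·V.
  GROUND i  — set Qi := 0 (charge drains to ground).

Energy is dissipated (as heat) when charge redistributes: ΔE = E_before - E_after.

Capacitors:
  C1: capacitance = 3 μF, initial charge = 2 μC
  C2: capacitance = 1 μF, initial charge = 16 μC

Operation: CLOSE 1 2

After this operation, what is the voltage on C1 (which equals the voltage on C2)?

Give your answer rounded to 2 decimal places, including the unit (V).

Initial: C1(3μF, Q=2μC, V=0.67V), C2(1μF, Q=16μC, V=16.00V)
Op 1: CLOSE 1-2: Q_total=18.00, C_total=4.00, V=4.50; Q1=13.50, Q2=4.50; dissipated=88.167

Answer: 4.50 V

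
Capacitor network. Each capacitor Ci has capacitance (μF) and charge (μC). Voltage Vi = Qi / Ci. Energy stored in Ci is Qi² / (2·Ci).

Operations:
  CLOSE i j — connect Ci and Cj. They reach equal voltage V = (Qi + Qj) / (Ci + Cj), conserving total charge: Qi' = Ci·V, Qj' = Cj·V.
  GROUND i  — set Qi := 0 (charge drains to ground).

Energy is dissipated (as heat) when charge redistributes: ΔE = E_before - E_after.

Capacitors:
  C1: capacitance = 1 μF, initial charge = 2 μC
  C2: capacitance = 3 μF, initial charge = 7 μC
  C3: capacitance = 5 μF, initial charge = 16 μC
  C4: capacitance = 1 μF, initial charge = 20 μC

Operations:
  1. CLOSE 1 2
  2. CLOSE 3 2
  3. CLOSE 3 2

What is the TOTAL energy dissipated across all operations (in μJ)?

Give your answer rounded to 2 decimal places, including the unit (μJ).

Initial: C1(1μF, Q=2μC, V=2.00V), C2(3μF, Q=7μC, V=2.33V), C3(5μF, Q=16μC, V=3.20V), C4(1μF, Q=20μC, V=20.00V)
Op 1: CLOSE 1-2: Q_total=9.00, C_total=4.00, V=2.25; Q1=2.25, Q2=6.75; dissipated=0.042
Op 2: CLOSE 3-2: Q_total=22.75, C_total=8.00, V=2.84; Q3=14.22, Q2=8.53; dissipated=0.846
Op 3: CLOSE 3-2: Q_total=22.75, C_total=8.00, V=2.84; Q3=14.22, Q2=8.53; dissipated=0.000
Total dissipated: 0.888 μJ

Answer: 0.89 μJ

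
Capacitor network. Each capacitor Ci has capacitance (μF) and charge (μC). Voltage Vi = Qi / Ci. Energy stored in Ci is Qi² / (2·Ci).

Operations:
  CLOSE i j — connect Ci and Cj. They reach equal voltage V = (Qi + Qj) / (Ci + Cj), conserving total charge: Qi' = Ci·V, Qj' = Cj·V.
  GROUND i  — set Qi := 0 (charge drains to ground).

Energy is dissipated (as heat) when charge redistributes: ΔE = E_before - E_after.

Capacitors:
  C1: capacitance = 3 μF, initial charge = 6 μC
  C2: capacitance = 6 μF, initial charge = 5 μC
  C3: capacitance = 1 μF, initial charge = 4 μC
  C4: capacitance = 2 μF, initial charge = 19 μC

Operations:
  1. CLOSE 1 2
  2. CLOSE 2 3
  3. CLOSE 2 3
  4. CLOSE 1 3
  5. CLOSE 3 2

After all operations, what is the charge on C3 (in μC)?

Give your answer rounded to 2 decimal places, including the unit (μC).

Initial: C1(3μF, Q=6μC, V=2.00V), C2(6μF, Q=5μC, V=0.83V), C3(1μF, Q=4μC, V=4.00V), C4(2μF, Q=19μC, V=9.50V)
Op 1: CLOSE 1-2: Q_total=11.00, C_total=9.00, V=1.22; Q1=3.67, Q2=7.33; dissipated=1.361
Op 2: CLOSE 2-3: Q_total=11.33, C_total=7.00, V=1.62; Q2=9.71, Q3=1.62; dissipated=3.307
Op 3: CLOSE 2-3: Q_total=11.33, C_total=7.00, V=1.62; Q2=9.71, Q3=1.62; dissipated=0.000
Op 4: CLOSE 1-3: Q_total=5.29, C_total=4.00, V=1.32; Q1=3.96, Q3=1.32; dissipated=0.059
Op 5: CLOSE 3-2: Q_total=11.04, C_total=7.00, V=1.58; Q3=1.58, Q2=9.46; dissipated=0.038
Final charges: Q1=3.96, Q2=9.46, Q3=1.58, Q4=19.00

Answer: 1.58 μC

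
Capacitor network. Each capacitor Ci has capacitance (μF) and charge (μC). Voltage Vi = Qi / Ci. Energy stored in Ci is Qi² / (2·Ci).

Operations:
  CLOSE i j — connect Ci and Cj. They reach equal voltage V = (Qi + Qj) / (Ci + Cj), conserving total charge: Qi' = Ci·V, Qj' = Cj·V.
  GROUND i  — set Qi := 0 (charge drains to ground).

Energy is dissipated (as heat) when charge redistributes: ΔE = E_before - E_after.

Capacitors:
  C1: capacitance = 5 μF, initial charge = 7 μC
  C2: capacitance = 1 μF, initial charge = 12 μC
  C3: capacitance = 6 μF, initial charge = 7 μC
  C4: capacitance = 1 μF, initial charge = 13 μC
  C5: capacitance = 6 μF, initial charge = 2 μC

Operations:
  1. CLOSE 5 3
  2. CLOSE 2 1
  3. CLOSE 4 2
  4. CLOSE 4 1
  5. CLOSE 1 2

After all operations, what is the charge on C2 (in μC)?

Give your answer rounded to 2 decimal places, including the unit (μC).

Answer: 4.67 μC

Derivation:
Initial: C1(5μF, Q=7μC, V=1.40V), C2(1μF, Q=12μC, V=12.00V), C3(6μF, Q=7μC, V=1.17V), C4(1μF, Q=13μC, V=13.00V), C5(6μF, Q=2μC, V=0.33V)
Op 1: CLOSE 5-3: Q_total=9.00, C_total=12.00, V=0.75; Q5=4.50, Q3=4.50; dissipated=1.042
Op 2: CLOSE 2-1: Q_total=19.00, C_total=6.00, V=3.17; Q2=3.17, Q1=15.83; dissipated=46.817
Op 3: CLOSE 4-2: Q_total=16.17, C_total=2.00, V=8.08; Q4=8.08, Q2=8.08; dissipated=24.174
Op 4: CLOSE 4-1: Q_total=23.92, C_total=6.00, V=3.99; Q4=3.99, Q1=19.93; dissipated=10.072
Op 5: CLOSE 1-2: Q_total=28.01, C_total=6.00, V=4.67; Q1=23.34, Q2=4.67; dissipated=6.995
Final charges: Q1=23.34, Q2=4.67, Q3=4.50, Q4=3.99, Q5=4.50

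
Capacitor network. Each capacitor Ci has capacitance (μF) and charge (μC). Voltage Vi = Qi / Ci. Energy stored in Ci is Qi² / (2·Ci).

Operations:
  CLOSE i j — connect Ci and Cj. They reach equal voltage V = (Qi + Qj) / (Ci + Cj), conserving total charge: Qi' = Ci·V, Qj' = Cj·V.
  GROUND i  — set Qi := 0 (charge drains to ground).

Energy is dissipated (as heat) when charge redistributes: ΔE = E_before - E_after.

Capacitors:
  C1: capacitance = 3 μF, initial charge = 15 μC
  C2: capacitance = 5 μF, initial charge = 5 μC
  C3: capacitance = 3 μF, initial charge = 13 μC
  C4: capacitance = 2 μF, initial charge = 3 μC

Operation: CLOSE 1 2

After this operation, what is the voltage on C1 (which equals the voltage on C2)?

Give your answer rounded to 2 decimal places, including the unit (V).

Initial: C1(3μF, Q=15μC, V=5.00V), C2(5μF, Q=5μC, V=1.00V), C3(3μF, Q=13μC, V=4.33V), C4(2μF, Q=3μC, V=1.50V)
Op 1: CLOSE 1-2: Q_total=20.00, C_total=8.00, V=2.50; Q1=7.50, Q2=12.50; dissipated=15.000

Answer: 2.50 V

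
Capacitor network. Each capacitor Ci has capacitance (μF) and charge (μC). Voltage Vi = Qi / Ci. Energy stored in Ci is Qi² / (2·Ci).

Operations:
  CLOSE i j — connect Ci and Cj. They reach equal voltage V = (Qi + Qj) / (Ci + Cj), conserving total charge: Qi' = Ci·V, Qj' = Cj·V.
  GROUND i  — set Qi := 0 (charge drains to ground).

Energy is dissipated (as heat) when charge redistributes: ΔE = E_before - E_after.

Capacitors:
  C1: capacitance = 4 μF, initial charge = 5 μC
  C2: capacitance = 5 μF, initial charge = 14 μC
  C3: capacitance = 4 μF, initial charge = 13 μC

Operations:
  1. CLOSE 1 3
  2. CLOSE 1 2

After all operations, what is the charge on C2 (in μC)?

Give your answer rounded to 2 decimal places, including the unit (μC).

Initial: C1(4μF, Q=5μC, V=1.25V), C2(5μF, Q=14μC, V=2.80V), C3(4μF, Q=13μC, V=3.25V)
Op 1: CLOSE 1-3: Q_total=18.00, C_total=8.00, V=2.25; Q1=9.00, Q3=9.00; dissipated=4.000
Op 2: CLOSE 1-2: Q_total=23.00, C_total=9.00, V=2.56; Q1=10.22, Q2=12.78; dissipated=0.336
Final charges: Q1=10.22, Q2=12.78, Q3=9.00

Answer: 12.78 μC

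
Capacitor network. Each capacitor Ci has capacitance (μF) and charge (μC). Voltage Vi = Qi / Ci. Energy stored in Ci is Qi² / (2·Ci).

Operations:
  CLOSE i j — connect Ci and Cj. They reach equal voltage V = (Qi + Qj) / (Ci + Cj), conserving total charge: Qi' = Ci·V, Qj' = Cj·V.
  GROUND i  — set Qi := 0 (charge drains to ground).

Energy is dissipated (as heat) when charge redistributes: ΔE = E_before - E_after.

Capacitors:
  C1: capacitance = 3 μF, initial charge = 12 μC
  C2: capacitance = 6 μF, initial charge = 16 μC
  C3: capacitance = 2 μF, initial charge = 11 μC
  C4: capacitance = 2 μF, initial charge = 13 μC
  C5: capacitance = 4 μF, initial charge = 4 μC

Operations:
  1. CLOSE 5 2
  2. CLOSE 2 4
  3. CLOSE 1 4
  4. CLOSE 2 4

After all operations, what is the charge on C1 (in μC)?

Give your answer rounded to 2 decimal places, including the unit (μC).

Answer: 10.95 μC

Derivation:
Initial: C1(3μF, Q=12μC, V=4.00V), C2(6μF, Q=16μC, V=2.67V), C3(2μF, Q=11μC, V=5.50V), C4(2μF, Q=13μC, V=6.50V), C5(4μF, Q=4μC, V=1.00V)
Op 1: CLOSE 5-2: Q_total=20.00, C_total=10.00, V=2.00; Q5=8.00, Q2=12.00; dissipated=3.333
Op 2: CLOSE 2-4: Q_total=25.00, C_total=8.00, V=3.12; Q2=18.75, Q4=6.25; dissipated=15.188
Op 3: CLOSE 1-4: Q_total=18.25, C_total=5.00, V=3.65; Q1=10.95, Q4=7.30; dissipated=0.459
Op 4: CLOSE 2-4: Q_total=26.05, C_total=8.00, V=3.26; Q2=19.54, Q4=6.51; dissipated=0.207
Final charges: Q1=10.95, Q2=19.54, Q3=11.00, Q4=6.51, Q5=8.00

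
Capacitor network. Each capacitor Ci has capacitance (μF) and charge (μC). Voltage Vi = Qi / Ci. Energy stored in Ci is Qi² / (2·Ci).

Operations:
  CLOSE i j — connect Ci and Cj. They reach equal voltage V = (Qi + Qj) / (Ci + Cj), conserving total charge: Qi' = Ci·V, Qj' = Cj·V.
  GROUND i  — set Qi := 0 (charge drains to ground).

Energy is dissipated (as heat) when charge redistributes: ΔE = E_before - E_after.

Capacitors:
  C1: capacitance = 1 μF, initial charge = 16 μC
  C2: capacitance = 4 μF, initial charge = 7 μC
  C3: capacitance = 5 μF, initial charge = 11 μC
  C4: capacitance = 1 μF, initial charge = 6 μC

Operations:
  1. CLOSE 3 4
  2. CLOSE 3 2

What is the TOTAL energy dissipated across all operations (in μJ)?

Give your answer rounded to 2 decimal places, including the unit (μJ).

Answer: 7.32 μJ

Derivation:
Initial: C1(1μF, Q=16μC, V=16.00V), C2(4μF, Q=7μC, V=1.75V), C3(5μF, Q=11μC, V=2.20V), C4(1μF, Q=6μC, V=6.00V)
Op 1: CLOSE 3-4: Q_total=17.00, C_total=6.00, V=2.83; Q3=14.17, Q4=2.83; dissipated=6.017
Op 2: CLOSE 3-2: Q_total=21.17, C_total=9.00, V=2.35; Q3=11.76, Q2=9.41; dissipated=1.304
Total dissipated: 7.321 μJ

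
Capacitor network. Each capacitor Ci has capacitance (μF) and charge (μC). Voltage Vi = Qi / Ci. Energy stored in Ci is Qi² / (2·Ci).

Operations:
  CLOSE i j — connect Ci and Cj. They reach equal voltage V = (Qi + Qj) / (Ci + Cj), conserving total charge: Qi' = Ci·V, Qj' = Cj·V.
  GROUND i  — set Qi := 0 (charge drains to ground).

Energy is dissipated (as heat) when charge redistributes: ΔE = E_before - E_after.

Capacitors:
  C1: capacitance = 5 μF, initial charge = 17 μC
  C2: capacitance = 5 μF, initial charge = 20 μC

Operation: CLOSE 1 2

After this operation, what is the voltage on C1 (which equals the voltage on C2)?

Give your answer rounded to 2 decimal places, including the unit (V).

Initial: C1(5μF, Q=17μC, V=3.40V), C2(5μF, Q=20μC, V=4.00V)
Op 1: CLOSE 1-2: Q_total=37.00, C_total=10.00, V=3.70; Q1=18.50, Q2=18.50; dissipated=0.450

Answer: 3.70 V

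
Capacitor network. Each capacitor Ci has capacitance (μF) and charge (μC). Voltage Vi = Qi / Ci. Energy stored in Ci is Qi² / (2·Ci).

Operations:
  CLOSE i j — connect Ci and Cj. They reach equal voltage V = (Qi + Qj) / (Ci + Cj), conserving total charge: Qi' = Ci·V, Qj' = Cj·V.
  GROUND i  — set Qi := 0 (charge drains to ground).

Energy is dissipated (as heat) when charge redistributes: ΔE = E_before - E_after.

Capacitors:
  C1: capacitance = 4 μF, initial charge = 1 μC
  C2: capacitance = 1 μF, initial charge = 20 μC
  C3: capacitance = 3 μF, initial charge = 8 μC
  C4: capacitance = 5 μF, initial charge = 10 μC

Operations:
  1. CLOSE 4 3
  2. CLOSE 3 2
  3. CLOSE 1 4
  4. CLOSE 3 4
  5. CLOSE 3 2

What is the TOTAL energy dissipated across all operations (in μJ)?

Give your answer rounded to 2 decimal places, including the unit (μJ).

Answer: 153.76 μJ

Derivation:
Initial: C1(4μF, Q=1μC, V=0.25V), C2(1μF, Q=20μC, V=20.00V), C3(3μF, Q=8μC, V=2.67V), C4(5μF, Q=10μC, V=2.00V)
Op 1: CLOSE 4-3: Q_total=18.00, C_total=8.00, V=2.25; Q4=11.25, Q3=6.75; dissipated=0.417
Op 2: CLOSE 3-2: Q_total=26.75, C_total=4.00, V=6.69; Q3=20.06, Q2=6.69; dissipated=118.148
Op 3: CLOSE 1-4: Q_total=12.25, C_total=9.00, V=1.36; Q1=5.44, Q4=6.81; dissipated=4.444
Op 4: CLOSE 3-4: Q_total=26.87, C_total=8.00, V=3.36; Q3=10.08, Q4=16.79; dissipated=26.597
Op 5: CLOSE 3-2: Q_total=16.76, C_total=4.00, V=4.19; Q3=12.57, Q2=4.19; dissipated=4.156
Total dissipated: 153.763 μJ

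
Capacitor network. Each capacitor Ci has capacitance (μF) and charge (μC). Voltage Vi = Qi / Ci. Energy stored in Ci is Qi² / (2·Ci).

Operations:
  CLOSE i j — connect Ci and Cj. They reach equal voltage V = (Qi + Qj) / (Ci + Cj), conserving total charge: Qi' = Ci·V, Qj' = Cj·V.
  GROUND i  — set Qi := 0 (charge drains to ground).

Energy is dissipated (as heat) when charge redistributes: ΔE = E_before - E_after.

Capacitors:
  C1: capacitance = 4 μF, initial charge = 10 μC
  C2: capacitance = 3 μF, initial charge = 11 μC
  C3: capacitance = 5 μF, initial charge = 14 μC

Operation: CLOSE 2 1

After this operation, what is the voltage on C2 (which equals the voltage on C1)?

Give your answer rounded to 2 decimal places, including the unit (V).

Initial: C1(4μF, Q=10μC, V=2.50V), C2(3μF, Q=11μC, V=3.67V), C3(5μF, Q=14μC, V=2.80V)
Op 1: CLOSE 2-1: Q_total=21.00, C_total=7.00, V=3.00; Q2=9.00, Q1=12.00; dissipated=1.167

Answer: 3.00 V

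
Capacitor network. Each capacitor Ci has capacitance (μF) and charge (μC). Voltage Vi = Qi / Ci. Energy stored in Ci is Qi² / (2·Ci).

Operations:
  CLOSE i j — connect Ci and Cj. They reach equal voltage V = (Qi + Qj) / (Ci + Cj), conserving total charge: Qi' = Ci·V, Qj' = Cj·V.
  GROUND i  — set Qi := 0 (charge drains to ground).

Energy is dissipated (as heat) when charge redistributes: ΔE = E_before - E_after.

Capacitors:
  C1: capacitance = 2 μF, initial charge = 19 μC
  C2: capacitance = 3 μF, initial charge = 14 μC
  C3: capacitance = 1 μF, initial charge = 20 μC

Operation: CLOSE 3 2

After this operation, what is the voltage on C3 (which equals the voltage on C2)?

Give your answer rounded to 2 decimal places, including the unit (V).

Initial: C1(2μF, Q=19μC, V=9.50V), C2(3μF, Q=14μC, V=4.67V), C3(1μF, Q=20μC, V=20.00V)
Op 1: CLOSE 3-2: Q_total=34.00, C_total=4.00, V=8.50; Q3=8.50, Q2=25.50; dissipated=88.167

Answer: 8.50 V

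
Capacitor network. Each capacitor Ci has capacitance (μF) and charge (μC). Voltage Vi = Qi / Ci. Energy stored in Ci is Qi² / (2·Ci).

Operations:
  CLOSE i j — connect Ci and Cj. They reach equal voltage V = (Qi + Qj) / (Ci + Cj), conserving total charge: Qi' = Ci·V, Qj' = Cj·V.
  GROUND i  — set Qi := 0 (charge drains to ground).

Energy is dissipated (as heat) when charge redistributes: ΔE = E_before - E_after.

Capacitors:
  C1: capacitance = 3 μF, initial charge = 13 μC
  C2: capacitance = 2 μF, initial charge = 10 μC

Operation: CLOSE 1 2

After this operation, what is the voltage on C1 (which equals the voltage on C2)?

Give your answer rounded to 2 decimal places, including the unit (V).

Initial: C1(3μF, Q=13μC, V=4.33V), C2(2μF, Q=10μC, V=5.00V)
Op 1: CLOSE 1-2: Q_total=23.00, C_total=5.00, V=4.60; Q1=13.80, Q2=9.20; dissipated=0.267

Answer: 4.60 V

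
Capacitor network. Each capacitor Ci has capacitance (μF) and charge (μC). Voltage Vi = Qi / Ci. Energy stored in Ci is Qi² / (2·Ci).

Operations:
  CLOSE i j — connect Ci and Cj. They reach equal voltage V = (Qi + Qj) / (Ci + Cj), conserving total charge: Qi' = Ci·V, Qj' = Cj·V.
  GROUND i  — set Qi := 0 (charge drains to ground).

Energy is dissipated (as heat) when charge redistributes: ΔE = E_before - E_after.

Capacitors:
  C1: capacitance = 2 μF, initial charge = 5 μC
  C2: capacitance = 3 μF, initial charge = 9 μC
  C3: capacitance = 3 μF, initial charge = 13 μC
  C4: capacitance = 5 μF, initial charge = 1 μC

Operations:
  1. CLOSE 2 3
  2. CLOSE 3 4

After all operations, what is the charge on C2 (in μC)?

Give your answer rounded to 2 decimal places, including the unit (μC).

Initial: C1(2μF, Q=5μC, V=2.50V), C2(3μF, Q=9μC, V=3.00V), C3(3μF, Q=13μC, V=4.33V), C4(5μF, Q=1μC, V=0.20V)
Op 1: CLOSE 2-3: Q_total=22.00, C_total=6.00, V=3.67; Q2=11.00, Q3=11.00; dissipated=1.333
Op 2: CLOSE 3-4: Q_total=12.00, C_total=8.00, V=1.50; Q3=4.50, Q4=7.50; dissipated=11.267
Final charges: Q1=5.00, Q2=11.00, Q3=4.50, Q4=7.50

Answer: 11.00 μC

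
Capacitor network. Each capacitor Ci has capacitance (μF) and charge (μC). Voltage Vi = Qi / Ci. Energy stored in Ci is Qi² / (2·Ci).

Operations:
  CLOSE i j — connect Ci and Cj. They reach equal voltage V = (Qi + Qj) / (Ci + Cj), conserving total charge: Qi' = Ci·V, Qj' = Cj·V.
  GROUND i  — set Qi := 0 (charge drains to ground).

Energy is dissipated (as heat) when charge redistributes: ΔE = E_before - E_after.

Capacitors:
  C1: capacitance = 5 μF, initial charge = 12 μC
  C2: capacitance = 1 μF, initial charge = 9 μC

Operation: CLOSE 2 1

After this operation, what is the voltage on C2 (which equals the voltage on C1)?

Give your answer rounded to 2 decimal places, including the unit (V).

Initial: C1(5μF, Q=12μC, V=2.40V), C2(1μF, Q=9μC, V=9.00V)
Op 1: CLOSE 2-1: Q_total=21.00, C_total=6.00, V=3.50; Q2=3.50, Q1=17.50; dissipated=18.150

Answer: 3.50 V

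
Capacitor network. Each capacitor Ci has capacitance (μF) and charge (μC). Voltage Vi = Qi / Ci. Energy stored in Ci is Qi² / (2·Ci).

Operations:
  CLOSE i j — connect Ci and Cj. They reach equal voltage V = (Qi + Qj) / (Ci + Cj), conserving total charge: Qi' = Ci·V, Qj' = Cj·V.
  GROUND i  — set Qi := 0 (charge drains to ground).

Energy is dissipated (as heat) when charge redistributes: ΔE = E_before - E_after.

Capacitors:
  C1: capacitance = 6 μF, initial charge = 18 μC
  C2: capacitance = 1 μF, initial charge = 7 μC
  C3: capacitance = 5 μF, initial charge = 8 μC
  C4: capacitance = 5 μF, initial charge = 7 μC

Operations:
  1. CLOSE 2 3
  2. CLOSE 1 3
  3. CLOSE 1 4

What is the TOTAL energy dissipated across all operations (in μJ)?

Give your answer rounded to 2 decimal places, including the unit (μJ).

Answer: 15.06 μJ

Derivation:
Initial: C1(6μF, Q=18μC, V=3.00V), C2(1μF, Q=7μC, V=7.00V), C3(5μF, Q=8μC, V=1.60V), C4(5μF, Q=7μC, V=1.40V)
Op 1: CLOSE 2-3: Q_total=15.00, C_total=6.00, V=2.50; Q2=2.50, Q3=12.50; dissipated=12.150
Op 2: CLOSE 1-3: Q_total=30.50, C_total=11.00, V=2.77; Q1=16.64, Q3=13.86; dissipated=0.341
Op 3: CLOSE 1-4: Q_total=23.64, C_total=11.00, V=2.15; Q1=12.89, Q4=10.74; dissipated=2.570
Total dissipated: 15.061 μJ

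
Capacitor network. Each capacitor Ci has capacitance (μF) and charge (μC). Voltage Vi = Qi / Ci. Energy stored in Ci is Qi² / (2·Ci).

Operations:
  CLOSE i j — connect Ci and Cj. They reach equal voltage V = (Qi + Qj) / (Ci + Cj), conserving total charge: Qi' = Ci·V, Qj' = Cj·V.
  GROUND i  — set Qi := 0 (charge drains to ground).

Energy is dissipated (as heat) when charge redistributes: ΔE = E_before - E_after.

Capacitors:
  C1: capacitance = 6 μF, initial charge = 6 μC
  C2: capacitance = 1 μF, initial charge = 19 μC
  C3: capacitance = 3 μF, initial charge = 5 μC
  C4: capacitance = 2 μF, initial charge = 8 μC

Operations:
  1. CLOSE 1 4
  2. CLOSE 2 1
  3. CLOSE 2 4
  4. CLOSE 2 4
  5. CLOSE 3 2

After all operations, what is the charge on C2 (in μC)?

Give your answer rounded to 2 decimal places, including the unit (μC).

Answer: 1.89 μC

Derivation:
Initial: C1(6μF, Q=6μC, V=1.00V), C2(1μF, Q=19μC, V=19.00V), C3(3μF, Q=5μC, V=1.67V), C4(2μF, Q=8μC, V=4.00V)
Op 1: CLOSE 1-4: Q_total=14.00, C_total=8.00, V=1.75; Q1=10.50, Q4=3.50; dissipated=6.750
Op 2: CLOSE 2-1: Q_total=29.50, C_total=7.00, V=4.21; Q2=4.21, Q1=25.29; dissipated=127.527
Op 3: CLOSE 2-4: Q_total=7.71, C_total=3.00, V=2.57; Q2=2.57, Q4=5.14; dissipated=2.024
Op 4: CLOSE 2-4: Q_total=7.71, C_total=3.00, V=2.57; Q2=2.57, Q4=5.14; dissipated=0.000
Op 5: CLOSE 3-2: Q_total=7.57, C_total=4.00, V=1.89; Q3=5.68, Q2=1.89; dissipated=0.307
Final charges: Q1=25.29, Q2=1.89, Q3=5.68, Q4=5.14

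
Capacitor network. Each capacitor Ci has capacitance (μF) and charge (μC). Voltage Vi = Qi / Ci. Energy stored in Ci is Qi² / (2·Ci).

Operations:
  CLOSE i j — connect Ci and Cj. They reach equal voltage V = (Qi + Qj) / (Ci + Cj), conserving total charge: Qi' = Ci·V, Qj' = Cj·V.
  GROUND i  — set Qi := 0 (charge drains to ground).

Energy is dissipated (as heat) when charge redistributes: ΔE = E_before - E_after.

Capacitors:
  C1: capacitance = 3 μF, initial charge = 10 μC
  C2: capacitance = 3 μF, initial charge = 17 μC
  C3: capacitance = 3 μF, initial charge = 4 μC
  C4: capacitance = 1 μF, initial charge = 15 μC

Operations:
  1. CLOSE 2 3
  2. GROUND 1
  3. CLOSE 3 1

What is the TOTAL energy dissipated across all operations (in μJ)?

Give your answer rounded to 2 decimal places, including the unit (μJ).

Answer: 39.94 μJ

Derivation:
Initial: C1(3μF, Q=10μC, V=3.33V), C2(3μF, Q=17μC, V=5.67V), C3(3μF, Q=4μC, V=1.33V), C4(1μF, Q=15μC, V=15.00V)
Op 1: CLOSE 2-3: Q_total=21.00, C_total=6.00, V=3.50; Q2=10.50, Q3=10.50; dissipated=14.083
Op 2: GROUND 1: Q1=0; energy lost=16.667
Op 3: CLOSE 3-1: Q_total=10.50, C_total=6.00, V=1.75; Q3=5.25, Q1=5.25; dissipated=9.188
Total dissipated: 39.938 μJ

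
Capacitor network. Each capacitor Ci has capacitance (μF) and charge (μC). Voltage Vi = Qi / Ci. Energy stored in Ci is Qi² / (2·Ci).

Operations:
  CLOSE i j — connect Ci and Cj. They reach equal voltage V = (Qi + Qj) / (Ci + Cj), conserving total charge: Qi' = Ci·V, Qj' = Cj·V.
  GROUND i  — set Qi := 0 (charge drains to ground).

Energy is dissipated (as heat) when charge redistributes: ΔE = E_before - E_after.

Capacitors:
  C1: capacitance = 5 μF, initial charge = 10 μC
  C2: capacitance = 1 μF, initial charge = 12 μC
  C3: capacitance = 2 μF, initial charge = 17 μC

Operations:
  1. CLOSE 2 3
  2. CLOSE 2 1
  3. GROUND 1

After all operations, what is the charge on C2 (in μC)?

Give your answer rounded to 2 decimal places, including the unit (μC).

Answer: 3.28 μC

Derivation:
Initial: C1(5μF, Q=10μC, V=2.00V), C2(1μF, Q=12μC, V=12.00V), C3(2μF, Q=17μC, V=8.50V)
Op 1: CLOSE 2-3: Q_total=29.00, C_total=3.00, V=9.67; Q2=9.67, Q3=19.33; dissipated=4.083
Op 2: CLOSE 2-1: Q_total=19.67, C_total=6.00, V=3.28; Q2=3.28, Q1=16.39; dissipated=24.491
Op 3: GROUND 1: Q1=0; energy lost=26.860
Final charges: Q1=0.00, Q2=3.28, Q3=19.33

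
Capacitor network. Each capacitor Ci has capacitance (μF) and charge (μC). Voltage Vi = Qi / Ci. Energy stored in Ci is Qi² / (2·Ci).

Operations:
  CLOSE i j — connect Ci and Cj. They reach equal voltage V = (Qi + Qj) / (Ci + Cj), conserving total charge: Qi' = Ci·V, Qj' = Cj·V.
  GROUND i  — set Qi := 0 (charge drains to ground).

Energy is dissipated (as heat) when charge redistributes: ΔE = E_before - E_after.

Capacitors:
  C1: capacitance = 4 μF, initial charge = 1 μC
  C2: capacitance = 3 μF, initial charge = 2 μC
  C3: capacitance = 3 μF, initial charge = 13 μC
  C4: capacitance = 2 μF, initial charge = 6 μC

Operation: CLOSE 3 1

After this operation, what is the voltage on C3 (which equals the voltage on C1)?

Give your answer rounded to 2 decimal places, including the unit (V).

Answer: 2.00 V

Derivation:
Initial: C1(4μF, Q=1μC, V=0.25V), C2(3μF, Q=2μC, V=0.67V), C3(3μF, Q=13μC, V=4.33V), C4(2μF, Q=6μC, V=3.00V)
Op 1: CLOSE 3-1: Q_total=14.00, C_total=7.00, V=2.00; Q3=6.00, Q1=8.00; dissipated=14.292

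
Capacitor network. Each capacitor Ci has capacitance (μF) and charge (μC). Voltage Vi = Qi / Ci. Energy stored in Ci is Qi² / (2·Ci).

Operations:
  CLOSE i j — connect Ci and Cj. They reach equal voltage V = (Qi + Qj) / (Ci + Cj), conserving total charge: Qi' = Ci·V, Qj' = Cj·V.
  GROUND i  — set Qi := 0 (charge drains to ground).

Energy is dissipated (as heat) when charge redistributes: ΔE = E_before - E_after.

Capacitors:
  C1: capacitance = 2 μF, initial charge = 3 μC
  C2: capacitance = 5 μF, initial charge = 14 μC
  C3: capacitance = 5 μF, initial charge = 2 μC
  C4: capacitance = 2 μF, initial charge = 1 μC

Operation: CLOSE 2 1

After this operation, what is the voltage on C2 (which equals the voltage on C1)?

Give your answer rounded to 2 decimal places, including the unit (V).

Answer: 2.43 V

Derivation:
Initial: C1(2μF, Q=3μC, V=1.50V), C2(5μF, Q=14μC, V=2.80V), C3(5μF, Q=2μC, V=0.40V), C4(2μF, Q=1μC, V=0.50V)
Op 1: CLOSE 2-1: Q_total=17.00, C_total=7.00, V=2.43; Q2=12.14, Q1=4.86; dissipated=1.207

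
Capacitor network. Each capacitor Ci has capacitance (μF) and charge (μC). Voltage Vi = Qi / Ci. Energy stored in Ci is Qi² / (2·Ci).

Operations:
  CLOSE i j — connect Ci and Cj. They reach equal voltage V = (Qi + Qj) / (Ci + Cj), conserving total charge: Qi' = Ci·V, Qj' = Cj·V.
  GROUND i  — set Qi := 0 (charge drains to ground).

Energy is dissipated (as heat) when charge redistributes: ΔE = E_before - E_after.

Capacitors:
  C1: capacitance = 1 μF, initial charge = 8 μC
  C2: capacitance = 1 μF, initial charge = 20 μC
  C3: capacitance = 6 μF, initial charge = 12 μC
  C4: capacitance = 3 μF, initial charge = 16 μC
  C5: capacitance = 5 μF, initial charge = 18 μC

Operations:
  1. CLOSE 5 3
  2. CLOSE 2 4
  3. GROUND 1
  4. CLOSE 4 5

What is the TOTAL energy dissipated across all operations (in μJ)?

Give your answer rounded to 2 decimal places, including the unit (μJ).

Answer: 153.05 μJ

Derivation:
Initial: C1(1μF, Q=8μC, V=8.00V), C2(1μF, Q=20μC, V=20.00V), C3(6μF, Q=12μC, V=2.00V), C4(3μF, Q=16μC, V=5.33V), C5(5μF, Q=18μC, V=3.60V)
Op 1: CLOSE 5-3: Q_total=30.00, C_total=11.00, V=2.73; Q5=13.64, Q3=16.36; dissipated=3.491
Op 2: CLOSE 2-4: Q_total=36.00, C_total=4.00, V=9.00; Q2=9.00, Q4=27.00; dissipated=80.667
Op 3: GROUND 1: Q1=0; energy lost=32.000
Op 4: CLOSE 4-5: Q_total=40.64, C_total=8.00, V=5.08; Q4=15.24, Q5=25.40; dissipated=36.888
Total dissipated: 153.045 μJ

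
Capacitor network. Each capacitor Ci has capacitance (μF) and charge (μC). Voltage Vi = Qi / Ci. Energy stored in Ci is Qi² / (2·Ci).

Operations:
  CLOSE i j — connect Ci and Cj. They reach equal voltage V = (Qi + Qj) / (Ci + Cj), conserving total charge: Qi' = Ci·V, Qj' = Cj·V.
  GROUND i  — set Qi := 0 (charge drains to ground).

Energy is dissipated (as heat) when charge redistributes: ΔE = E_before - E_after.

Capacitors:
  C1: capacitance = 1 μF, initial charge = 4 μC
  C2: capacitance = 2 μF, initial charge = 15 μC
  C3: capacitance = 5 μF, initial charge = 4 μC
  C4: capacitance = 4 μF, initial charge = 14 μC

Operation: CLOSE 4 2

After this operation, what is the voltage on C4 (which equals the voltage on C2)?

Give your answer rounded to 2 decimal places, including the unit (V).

Answer: 4.83 V

Derivation:
Initial: C1(1μF, Q=4μC, V=4.00V), C2(2μF, Q=15μC, V=7.50V), C3(5μF, Q=4μC, V=0.80V), C4(4μF, Q=14μC, V=3.50V)
Op 1: CLOSE 4-2: Q_total=29.00, C_total=6.00, V=4.83; Q4=19.33, Q2=9.67; dissipated=10.667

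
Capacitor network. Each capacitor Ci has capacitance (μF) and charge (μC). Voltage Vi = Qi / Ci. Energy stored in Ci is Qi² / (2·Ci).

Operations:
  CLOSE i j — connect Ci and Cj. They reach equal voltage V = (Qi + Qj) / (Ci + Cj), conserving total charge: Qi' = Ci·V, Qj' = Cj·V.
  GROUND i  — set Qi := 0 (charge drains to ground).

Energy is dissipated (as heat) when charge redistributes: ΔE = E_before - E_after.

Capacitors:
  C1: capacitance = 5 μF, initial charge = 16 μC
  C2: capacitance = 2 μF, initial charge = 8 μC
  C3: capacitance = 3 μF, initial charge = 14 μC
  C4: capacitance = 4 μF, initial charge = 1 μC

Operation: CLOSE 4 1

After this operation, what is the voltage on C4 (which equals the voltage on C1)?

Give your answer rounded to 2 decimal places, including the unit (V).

Initial: C1(5μF, Q=16μC, V=3.20V), C2(2μF, Q=8μC, V=4.00V), C3(3μF, Q=14μC, V=4.67V), C4(4μF, Q=1μC, V=0.25V)
Op 1: CLOSE 4-1: Q_total=17.00, C_total=9.00, V=1.89; Q4=7.56, Q1=9.44; dissipated=9.669

Answer: 1.89 V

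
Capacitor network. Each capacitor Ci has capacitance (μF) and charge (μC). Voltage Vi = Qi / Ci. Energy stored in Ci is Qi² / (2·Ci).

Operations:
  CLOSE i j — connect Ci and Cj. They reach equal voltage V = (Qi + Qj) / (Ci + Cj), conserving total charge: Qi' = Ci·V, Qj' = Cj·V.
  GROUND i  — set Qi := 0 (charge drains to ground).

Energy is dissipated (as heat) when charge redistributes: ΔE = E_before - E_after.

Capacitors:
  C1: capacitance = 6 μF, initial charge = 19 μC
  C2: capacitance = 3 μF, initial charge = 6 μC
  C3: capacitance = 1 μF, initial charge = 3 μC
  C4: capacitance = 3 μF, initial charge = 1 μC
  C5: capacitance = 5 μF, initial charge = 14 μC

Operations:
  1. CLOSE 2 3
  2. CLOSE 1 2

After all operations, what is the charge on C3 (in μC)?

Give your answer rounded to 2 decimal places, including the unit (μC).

Answer: 2.25 μC

Derivation:
Initial: C1(6μF, Q=19μC, V=3.17V), C2(3μF, Q=6μC, V=2.00V), C3(1μF, Q=3μC, V=3.00V), C4(3μF, Q=1μC, V=0.33V), C5(5μF, Q=14μC, V=2.80V)
Op 1: CLOSE 2-3: Q_total=9.00, C_total=4.00, V=2.25; Q2=6.75, Q3=2.25; dissipated=0.375
Op 2: CLOSE 1-2: Q_total=25.75, C_total=9.00, V=2.86; Q1=17.17, Q2=8.58; dissipated=0.840
Final charges: Q1=17.17, Q2=8.58, Q3=2.25, Q4=1.00, Q5=14.00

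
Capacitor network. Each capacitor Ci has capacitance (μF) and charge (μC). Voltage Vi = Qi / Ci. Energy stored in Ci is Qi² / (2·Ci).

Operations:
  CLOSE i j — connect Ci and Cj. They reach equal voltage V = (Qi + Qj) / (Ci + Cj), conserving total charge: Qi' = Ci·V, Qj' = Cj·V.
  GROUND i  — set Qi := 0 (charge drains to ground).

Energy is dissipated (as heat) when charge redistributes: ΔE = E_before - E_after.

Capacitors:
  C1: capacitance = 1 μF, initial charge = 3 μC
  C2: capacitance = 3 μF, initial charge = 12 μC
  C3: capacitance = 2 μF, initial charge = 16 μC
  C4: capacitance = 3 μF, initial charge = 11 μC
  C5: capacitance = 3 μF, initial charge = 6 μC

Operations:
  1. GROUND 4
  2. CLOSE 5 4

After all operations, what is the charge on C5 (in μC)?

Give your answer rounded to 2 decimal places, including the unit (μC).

Answer: 3.00 μC

Derivation:
Initial: C1(1μF, Q=3μC, V=3.00V), C2(3μF, Q=12μC, V=4.00V), C3(2μF, Q=16μC, V=8.00V), C4(3μF, Q=11μC, V=3.67V), C5(3μF, Q=6μC, V=2.00V)
Op 1: GROUND 4: Q4=0; energy lost=20.167
Op 2: CLOSE 5-4: Q_total=6.00, C_total=6.00, V=1.00; Q5=3.00, Q4=3.00; dissipated=3.000
Final charges: Q1=3.00, Q2=12.00, Q3=16.00, Q4=3.00, Q5=3.00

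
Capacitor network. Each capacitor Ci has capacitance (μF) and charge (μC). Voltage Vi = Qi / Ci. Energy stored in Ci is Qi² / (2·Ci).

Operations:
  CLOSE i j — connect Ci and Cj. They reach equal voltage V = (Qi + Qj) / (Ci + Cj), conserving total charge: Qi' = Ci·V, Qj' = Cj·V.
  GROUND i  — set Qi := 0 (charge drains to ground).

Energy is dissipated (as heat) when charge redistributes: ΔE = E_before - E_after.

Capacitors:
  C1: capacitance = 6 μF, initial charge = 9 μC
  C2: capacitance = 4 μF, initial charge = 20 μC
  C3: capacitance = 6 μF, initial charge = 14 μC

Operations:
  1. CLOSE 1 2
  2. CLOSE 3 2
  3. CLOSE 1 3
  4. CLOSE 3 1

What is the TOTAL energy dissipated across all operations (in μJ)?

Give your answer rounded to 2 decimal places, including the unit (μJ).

Answer: 15.26 μJ

Derivation:
Initial: C1(6μF, Q=9μC, V=1.50V), C2(4μF, Q=20μC, V=5.00V), C3(6μF, Q=14μC, V=2.33V)
Op 1: CLOSE 1-2: Q_total=29.00, C_total=10.00, V=2.90; Q1=17.40, Q2=11.60; dissipated=14.700
Op 2: CLOSE 3-2: Q_total=25.60, C_total=10.00, V=2.56; Q3=15.36, Q2=10.24; dissipated=0.385
Op 3: CLOSE 1-3: Q_total=32.76, C_total=12.00, V=2.73; Q1=16.38, Q3=16.38; dissipated=0.173
Op 4: CLOSE 3-1: Q_total=32.76, C_total=12.00, V=2.73; Q3=16.38, Q1=16.38; dissipated=0.000
Total dissipated: 15.259 μJ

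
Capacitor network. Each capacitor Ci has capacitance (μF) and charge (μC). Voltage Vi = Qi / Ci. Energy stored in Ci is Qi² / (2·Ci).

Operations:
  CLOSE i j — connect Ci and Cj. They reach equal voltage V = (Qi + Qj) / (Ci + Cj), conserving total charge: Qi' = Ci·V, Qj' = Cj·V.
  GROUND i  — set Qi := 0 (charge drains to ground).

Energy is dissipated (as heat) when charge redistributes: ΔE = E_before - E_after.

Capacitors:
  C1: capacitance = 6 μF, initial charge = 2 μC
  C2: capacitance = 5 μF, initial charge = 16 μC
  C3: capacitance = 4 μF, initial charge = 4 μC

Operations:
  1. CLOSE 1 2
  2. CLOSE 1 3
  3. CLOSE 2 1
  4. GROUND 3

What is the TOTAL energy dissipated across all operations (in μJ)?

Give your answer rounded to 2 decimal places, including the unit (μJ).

Initial: C1(6μF, Q=2μC, V=0.33V), C2(5μF, Q=16μC, V=3.20V), C3(4μF, Q=4μC, V=1.00V)
Op 1: CLOSE 1-2: Q_total=18.00, C_total=11.00, V=1.64; Q1=9.82, Q2=8.18; dissipated=11.206
Op 2: CLOSE 1-3: Q_total=13.82, C_total=10.00, V=1.38; Q1=8.29, Q3=5.53; dissipated=0.486
Op 3: CLOSE 2-1: Q_total=16.47, C_total=11.00, V=1.50; Q2=7.49, Q1=8.99; dissipated=0.088
Op 4: GROUND 3: Q3=0; energy lost=3.819
Total dissipated: 15.599 μJ

Answer: 15.60 μJ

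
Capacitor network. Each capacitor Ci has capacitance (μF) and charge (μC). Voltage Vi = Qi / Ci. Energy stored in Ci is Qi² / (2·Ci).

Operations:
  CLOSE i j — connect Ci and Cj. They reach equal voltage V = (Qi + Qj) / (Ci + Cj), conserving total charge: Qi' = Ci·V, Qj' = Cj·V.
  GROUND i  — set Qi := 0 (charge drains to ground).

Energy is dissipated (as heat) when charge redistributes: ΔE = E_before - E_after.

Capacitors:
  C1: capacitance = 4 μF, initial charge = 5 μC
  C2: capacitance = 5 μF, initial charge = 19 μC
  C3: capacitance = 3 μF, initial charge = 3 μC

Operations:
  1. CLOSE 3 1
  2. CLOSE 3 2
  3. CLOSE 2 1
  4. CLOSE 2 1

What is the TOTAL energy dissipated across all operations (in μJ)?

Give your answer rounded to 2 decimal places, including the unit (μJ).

Answer: 9.74 μJ

Derivation:
Initial: C1(4μF, Q=5μC, V=1.25V), C2(5μF, Q=19μC, V=3.80V), C3(3μF, Q=3μC, V=1.00V)
Op 1: CLOSE 3-1: Q_total=8.00, C_total=7.00, V=1.14; Q3=3.43, Q1=4.57; dissipated=0.054
Op 2: CLOSE 3-2: Q_total=22.43, C_total=8.00, V=2.80; Q3=8.41, Q2=14.02; dissipated=6.619
Op 3: CLOSE 2-1: Q_total=18.59, C_total=9.00, V=2.07; Q2=10.33, Q1=8.26; dissipated=3.064
Op 4: CLOSE 2-1: Q_total=18.59, C_total=9.00, V=2.07; Q2=10.33, Q1=8.26; dissipated=0.000
Total dissipated: 9.737 μJ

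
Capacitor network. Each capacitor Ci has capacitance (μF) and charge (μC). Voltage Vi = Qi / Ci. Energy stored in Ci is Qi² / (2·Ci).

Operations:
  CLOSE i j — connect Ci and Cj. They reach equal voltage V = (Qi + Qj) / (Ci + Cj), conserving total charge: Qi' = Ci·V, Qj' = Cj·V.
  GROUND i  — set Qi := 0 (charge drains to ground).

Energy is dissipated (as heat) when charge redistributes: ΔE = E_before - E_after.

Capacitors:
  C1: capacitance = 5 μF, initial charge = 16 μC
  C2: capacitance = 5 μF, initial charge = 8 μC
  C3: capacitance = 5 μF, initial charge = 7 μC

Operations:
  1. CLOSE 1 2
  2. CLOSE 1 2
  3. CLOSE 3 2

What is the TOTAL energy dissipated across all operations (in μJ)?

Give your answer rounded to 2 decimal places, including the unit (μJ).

Answer: 4.45 μJ

Derivation:
Initial: C1(5μF, Q=16μC, V=3.20V), C2(5μF, Q=8μC, V=1.60V), C3(5μF, Q=7μC, V=1.40V)
Op 1: CLOSE 1-2: Q_total=24.00, C_total=10.00, V=2.40; Q1=12.00, Q2=12.00; dissipated=3.200
Op 2: CLOSE 1-2: Q_total=24.00, C_total=10.00, V=2.40; Q1=12.00, Q2=12.00; dissipated=0.000
Op 3: CLOSE 3-2: Q_total=19.00, C_total=10.00, V=1.90; Q3=9.50, Q2=9.50; dissipated=1.250
Total dissipated: 4.450 μJ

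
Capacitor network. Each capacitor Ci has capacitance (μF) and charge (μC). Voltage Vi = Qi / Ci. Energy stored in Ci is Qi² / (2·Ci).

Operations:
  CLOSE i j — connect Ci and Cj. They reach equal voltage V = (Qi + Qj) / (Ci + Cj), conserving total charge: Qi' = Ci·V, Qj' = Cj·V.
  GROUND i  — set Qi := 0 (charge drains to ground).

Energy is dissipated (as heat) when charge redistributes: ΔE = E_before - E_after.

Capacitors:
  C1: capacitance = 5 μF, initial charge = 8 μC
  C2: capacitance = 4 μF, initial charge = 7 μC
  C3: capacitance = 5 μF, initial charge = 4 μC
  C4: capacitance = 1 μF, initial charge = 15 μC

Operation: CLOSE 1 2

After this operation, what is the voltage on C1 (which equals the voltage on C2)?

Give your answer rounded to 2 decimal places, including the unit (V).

Answer: 1.67 V

Derivation:
Initial: C1(5μF, Q=8μC, V=1.60V), C2(4μF, Q=7μC, V=1.75V), C3(5μF, Q=4μC, V=0.80V), C4(1μF, Q=15μC, V=15.00V)
Op 1: CLOSE 1-2: Q_total=15.00, C_total=9.00, V=1.67; Q1=8.33, Q2=6.67; dissipated=0.025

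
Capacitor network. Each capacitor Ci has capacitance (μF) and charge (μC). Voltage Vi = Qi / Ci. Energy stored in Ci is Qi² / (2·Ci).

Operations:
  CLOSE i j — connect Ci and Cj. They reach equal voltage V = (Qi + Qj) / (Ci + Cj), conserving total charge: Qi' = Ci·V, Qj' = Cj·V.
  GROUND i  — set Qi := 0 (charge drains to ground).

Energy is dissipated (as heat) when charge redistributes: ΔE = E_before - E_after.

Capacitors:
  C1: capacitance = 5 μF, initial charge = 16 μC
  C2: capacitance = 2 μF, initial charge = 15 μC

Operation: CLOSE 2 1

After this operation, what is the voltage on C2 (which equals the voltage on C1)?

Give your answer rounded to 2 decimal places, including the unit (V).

Initial: C1(5μF, Q=16μC, V=3.20V), C2(2μF, Q=15μC, V=7.50V)
Op 1: CLOSE 2-1: Q_total=31.00, C_total=7.00, V=4.43; Q2=8.86, Q1=22.14; dissipated=13.207

Answer: 4.43 V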